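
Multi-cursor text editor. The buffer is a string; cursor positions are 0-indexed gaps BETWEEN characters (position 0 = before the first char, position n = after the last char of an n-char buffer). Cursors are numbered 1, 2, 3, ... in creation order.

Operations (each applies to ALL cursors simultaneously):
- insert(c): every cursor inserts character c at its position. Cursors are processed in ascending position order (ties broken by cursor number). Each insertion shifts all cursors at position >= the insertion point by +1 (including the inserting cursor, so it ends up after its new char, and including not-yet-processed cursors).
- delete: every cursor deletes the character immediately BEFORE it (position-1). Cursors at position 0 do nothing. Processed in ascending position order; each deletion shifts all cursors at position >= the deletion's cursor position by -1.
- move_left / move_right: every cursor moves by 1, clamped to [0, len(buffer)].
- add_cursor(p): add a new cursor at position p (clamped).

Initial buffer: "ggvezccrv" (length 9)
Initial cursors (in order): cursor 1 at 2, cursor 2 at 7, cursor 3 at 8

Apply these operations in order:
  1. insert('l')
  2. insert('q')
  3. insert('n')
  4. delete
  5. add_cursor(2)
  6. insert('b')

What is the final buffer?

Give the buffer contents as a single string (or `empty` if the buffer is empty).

Answer: ggblqbvezcclqbrlqbv

Derivation:
After op 1 (insert('l')): buffer="gglvezcclrlv" (len 12), cursors c1@3 c2@9 c3@11, authorship ..1.....2.3.
After op 2 (insert('q')): buffer="gglqvezcclqrlqv" (len 15), cursors c1@4 c2@11 c3@14, authorship ..11.....22.33.
After op 3 (insert('n')): buffer="gglqnvezcclqnrlqnv" (len 18), cursors c1@5 c2@13 c3@17, authorship ..111.....222.333.
After op 4 (delete): buffer="gglqvezcclqrlqv" (len 15), cursors c1@4 c2@11 c3@14, authorship ..11.....22.33.
After op 5 (add_cursor(2)): buffer="gglqvezcclqrlqv" (len 15), cursors c4@2 c1@4 c2@11 c3@14, authorship ..11.....22.33.
After op 6 (insert('b')): buffer="ggblqbvezcclqbrlqbv" (len 19), cursors c4@3 c1@6 c2@14 c3@18, authorship ..4111.....222.333.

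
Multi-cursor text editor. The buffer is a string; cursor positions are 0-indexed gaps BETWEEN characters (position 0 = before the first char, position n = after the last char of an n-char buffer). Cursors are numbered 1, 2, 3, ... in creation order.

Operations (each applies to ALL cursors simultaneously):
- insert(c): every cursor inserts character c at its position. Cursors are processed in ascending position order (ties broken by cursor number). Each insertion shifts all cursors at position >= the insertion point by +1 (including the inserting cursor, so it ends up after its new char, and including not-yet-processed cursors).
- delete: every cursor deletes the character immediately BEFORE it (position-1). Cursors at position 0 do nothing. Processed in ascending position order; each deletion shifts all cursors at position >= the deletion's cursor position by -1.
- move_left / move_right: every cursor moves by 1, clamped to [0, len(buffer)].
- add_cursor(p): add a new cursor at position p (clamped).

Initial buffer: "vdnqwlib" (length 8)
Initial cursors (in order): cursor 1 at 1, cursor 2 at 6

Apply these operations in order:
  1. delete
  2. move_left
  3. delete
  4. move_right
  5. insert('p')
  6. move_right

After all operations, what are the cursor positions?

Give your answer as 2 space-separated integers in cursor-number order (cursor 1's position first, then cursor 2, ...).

After op 1 (delete): buffer="dnqwib" (len 6), cursors c1@0 c2@4, authorship ......
After op 2 (move_left): buffer="dnqwib" (len 6), cursors c1@0 c2@3, authorship ......
After op 3 (delete): buffer="dnwib" (len 5), cursors c1@0 c2@2, authorship .....
After op 4 (move_right): buffer="dnwib" (len 5), cursors c1@1 c2@3, authorship .....
After op 5 (insert('p')): buffer="dpnwpib" (len 7), cursors c1@2 c2@5, authorship .1..2..
After op 6 (move_right): buffer="dpnwpib" (len 7), cursors c1@3 c2@6, authorship .1..2..

Answer: 3 6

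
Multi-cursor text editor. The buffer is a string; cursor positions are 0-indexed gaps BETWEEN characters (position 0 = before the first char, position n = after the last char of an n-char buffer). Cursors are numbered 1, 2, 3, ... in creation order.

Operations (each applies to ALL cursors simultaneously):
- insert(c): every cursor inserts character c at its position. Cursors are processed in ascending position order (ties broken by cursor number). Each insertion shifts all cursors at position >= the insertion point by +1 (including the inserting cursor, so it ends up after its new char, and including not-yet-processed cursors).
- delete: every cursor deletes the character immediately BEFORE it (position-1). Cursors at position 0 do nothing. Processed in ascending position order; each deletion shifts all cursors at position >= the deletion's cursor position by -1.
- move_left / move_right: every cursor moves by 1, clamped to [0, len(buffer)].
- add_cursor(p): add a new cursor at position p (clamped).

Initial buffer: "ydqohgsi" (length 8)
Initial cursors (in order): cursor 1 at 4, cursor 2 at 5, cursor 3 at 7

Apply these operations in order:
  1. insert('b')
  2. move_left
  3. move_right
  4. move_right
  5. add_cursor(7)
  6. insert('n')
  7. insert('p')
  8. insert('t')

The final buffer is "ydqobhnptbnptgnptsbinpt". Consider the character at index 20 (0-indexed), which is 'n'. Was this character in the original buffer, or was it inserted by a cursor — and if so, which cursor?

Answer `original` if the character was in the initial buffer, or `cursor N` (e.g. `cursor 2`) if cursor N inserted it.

After op 1 (insert('b')): buffer="ydqobhbgsbi" (len 11), cursors c1@5 c2@7 c3@10, authorship ....1.2..3.
After op 2 (move_left): buffer="ydqobhbgsbi" (len 11), cursors c1@4 c2@6 c3@9, authorship ....1.2..3.
After op 3 (move_right): buffer="ydqobhbgsbi" (len 11), cursors c1@5 c2@7 c3@10, authorship ....1.2..3.
After op 4 (move_right): buffer="ydqobhbgsbi" (len 11), cursors c1@6 c2@8 c3@11, authorship ....1.2..3.
After op 5 (add_cursor(7)): buffer="ydqobhbgsbi" (len 11), cursors c1@6 c4@7 c2@8 c3@11, authorship ....1.2..3.
After op 6 (insert('n')): buffer="ydqobhnbngnsbin" (len 15), cursors c1@7 c4@9 c2@11 c3@15, authorship ....1.124.2.3.3
After op 7 (insert('p')): buffer="ydqobhnpbnpgnpsbinp" (len 19), cursors c1@8 c4@11 c2@14 c3@19, authorship ....1.11244.22.3.33
After op 8 (insert('t')): buffer="ydqobhnptbnptgnptsbinpt" (len 23), cursors c1@9 c4@13 c2@17 c3@23, authorship ....1.1112444.222.3.333
Authorship (.=original, N=cursor N): . . . . 1 . 1 1 1 2 4 4 4 . 2 2 2 . 3 . 3 3 3
Index 20: author = 3

Answer: cursor 3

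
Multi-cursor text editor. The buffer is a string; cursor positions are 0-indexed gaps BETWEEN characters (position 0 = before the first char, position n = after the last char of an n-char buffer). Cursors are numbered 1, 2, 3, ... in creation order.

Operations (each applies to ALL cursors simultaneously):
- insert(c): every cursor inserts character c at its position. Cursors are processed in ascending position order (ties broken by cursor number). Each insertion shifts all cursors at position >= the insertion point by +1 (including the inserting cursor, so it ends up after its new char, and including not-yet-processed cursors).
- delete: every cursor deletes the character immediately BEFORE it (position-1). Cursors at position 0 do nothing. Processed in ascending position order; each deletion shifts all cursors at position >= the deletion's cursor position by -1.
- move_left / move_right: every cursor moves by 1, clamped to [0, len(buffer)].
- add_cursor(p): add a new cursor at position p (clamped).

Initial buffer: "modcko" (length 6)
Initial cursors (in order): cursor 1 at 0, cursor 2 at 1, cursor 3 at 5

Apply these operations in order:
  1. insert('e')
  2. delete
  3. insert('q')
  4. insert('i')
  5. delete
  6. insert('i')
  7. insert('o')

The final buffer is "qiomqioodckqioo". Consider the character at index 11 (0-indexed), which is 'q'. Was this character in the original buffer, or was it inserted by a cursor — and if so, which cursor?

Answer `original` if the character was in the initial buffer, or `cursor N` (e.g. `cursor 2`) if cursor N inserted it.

Answer: cursor 3

Derivation:
After op 1 (insert('e')): buffer="emeodckeo" (len 9), cursors c1@1 c2@3 c3@8, authorship 1.2....3.
After op 2 (delete): buffer="modcko" (len 6), cursors c1@0 c2@1 c3@5, authorship ......
After op 3 (insert('q')): buffer="qmqodckqo" (len 9), cursors c1@1 c2@3 c3@8, authorship 1.2....3.
After op 4 (insert('i')): buffer="qimqiodckqio" (len 12), cursors c1@2 c2@5 c3@11, authorship 11.22....33.
After op 5 (delete): buffer="qmqodckqo" (len 9), cursors c1@1 c2@3 c3@8, authorship 1.2....3.
After op 6 (insert('i')): buffer="qimqiodckqio" (len 12), cursors c1@2 c2@5 c3@11, authorship 11.22....33.
After op 7 (insert('o')): buffer="qiomqioodckqioo" (len 15), cursors c1@3 c2@7 c3@14, authorship 111.222....333.
Authorship (.=original, N=cursor N): 1 1 1 . 2 2 2 . . . . 3 3 3 .
Index 11: author = 3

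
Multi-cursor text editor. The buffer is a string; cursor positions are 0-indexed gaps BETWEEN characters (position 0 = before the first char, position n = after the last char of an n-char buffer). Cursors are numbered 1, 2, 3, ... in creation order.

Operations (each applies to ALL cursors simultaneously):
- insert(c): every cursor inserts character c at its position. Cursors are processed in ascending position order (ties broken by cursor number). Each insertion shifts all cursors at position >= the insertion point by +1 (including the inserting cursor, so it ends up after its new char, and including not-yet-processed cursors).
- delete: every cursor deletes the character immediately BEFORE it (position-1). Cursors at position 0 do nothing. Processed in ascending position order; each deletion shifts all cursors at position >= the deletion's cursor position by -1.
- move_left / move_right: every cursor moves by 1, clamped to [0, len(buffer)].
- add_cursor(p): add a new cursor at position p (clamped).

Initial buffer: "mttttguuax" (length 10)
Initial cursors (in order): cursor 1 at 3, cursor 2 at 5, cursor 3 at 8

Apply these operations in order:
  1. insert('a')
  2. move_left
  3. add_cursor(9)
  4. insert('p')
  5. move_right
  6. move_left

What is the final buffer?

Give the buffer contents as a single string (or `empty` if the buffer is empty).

Answer: mttpattpagupupaax

Derivation:
After op 1 (insert('a')): buffer="mttattaguuaax" (len 13), cursors c1@4 c2@7 c3@11, authorship ...1..2...3..
After op 2 (move_left): buffer="mttattaguuaax" (len 13), cursors c1@3 c2@6 c3@10, authorship ...1..2...3..
After op 3 (add_cursor(9)): buffer="mttattaguuaax" (len 13), cursors c1@3 c2@6 c4@9 c3@10, authorship ...1..2...3..
After op 4 (insert('p')): buffer="mttpattpagupupaax" (len 17), cursors c1@4 c2@8 c4@12 c3@14, authorship ...11..22..4.33..
After op 5 (move_right): buffer="mttpattpagupupaax" (len 17), cursors c1@5 c2@9 c4@13 c3@15, authorship ...11..22..4.33..
After op 6 (move_left): buffer="mttpattpagupupaax" (len 17), cursors c1@4 c2@8 c4@12 c3@14, authorship ...11..22..4.33..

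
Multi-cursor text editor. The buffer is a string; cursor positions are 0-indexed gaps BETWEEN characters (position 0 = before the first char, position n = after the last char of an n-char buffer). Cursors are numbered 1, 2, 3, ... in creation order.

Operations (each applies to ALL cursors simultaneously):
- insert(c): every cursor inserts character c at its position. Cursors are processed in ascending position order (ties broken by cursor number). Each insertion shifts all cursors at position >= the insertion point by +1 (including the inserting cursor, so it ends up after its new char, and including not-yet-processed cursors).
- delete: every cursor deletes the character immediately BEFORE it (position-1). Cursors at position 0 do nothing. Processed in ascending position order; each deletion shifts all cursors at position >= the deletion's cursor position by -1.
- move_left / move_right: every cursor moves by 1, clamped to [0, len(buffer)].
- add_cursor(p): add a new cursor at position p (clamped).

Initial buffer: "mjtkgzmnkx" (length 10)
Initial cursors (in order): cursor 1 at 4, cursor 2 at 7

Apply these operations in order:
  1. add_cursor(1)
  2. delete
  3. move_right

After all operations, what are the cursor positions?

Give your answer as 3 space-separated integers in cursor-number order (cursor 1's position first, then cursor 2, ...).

After op 1 (add_cursor(1)): buffer="mjtkgzmnkx" (len 10), cursors c3@1 c1@4 c2@7, authorship ..........
After op 2 (delete): buffer="jtgznkx" (len 7), cursors c3@0 c1@2 c2@4, authorship .......
After op 3 (move_right): buffer="jtgznkx" (len 7), cursors c3@1 c1@3 c2@5, authorship .......

Answer: 3 5 1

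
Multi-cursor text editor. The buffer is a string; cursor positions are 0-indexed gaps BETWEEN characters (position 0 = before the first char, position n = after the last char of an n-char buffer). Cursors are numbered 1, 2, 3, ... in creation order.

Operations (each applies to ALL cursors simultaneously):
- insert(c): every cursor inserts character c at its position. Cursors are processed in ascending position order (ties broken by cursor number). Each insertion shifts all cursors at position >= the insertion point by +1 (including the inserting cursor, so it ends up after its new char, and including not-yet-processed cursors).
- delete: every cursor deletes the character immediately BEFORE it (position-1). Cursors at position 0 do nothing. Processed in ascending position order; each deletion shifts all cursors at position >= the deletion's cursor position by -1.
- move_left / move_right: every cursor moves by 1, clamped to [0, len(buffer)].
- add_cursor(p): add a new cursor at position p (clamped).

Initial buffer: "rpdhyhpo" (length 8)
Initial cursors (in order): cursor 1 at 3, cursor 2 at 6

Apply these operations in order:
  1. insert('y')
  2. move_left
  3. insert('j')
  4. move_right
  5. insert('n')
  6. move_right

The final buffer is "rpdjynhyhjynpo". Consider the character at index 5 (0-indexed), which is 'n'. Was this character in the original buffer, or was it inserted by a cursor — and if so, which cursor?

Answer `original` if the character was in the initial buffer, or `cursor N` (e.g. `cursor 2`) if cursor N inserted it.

After op 1 (insert('y')): buffer="rpdyhyhypo" (len 10), cursors c1@4 c2@8, authorship ...1...2..
After op 2 (move_left): buffer="rpdyhyhypo" (len 10), cursors c1@3 c2@7, authorship ...1...2..
After op 3 (insert('j')): buffer="rpdjyhyhjypo" (len 12), cursors c1@4 c2@9, authorship ...11...22..
After op 4 (move_right): buffer="rpdjyhyhjypo" (len 12), cursors c1@5 c2@10, authorship ...11...22..
After op 5 (insert('n')): buffer="rpdjynhyhjynpo" (len 14), cursors c1@6 c2@12, authorship ...111...222..
After op 6 (move_right): buffer="rpdjynhyhjynpo" (len 14), cursors c1@7 c2@13, authorship ...111...222..
Authorship (.=original, N=cursor N): . . . 1 1 1 . . . 2 2 2 . .
Index 5: author = 1

Answer: cursor 1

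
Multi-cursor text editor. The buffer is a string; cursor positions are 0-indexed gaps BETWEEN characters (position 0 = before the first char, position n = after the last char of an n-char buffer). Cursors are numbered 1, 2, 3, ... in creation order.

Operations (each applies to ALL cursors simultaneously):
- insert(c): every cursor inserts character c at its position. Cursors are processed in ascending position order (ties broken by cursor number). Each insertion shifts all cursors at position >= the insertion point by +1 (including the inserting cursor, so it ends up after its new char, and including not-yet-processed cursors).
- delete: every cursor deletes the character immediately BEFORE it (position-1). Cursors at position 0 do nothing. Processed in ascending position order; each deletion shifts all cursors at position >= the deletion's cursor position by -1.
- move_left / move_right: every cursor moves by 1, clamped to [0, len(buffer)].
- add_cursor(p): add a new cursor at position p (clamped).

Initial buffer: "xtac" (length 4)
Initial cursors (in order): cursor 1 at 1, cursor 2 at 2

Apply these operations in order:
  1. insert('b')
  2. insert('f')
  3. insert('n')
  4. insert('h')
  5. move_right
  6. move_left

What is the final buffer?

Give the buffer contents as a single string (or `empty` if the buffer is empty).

After op 1 (insert('b')): buffer="xbtbac" (len 6), cursors c1@2 c2@4, authorship .1.2..
After op 2 (insert('f')): buffer="xbftbfac" (len 8), cursors c1@3 c2@6, authorship .11.22..
After op 3 (insert('n')): buffer="xbfntbfnac" (len 10), cursors c1@4 c2@8, authorship .111.222..
After op 4 (insert('h')): buffer="xbfnhtbfnhac" (len 12), cursors c1@5 c2@10, authorship .1111.2222..
After op 5 (move_right): buffer="xbfnhtbfnhac" (len 12), cursors c1@6 c2@11, authorship .1111.2222..
After op 6 (move_left): buffer="xbfnhtbfnhac" (len 12), cursors c1@5 c2@10, authorship .1111.2222..

Answer: xbfnhtbfnhac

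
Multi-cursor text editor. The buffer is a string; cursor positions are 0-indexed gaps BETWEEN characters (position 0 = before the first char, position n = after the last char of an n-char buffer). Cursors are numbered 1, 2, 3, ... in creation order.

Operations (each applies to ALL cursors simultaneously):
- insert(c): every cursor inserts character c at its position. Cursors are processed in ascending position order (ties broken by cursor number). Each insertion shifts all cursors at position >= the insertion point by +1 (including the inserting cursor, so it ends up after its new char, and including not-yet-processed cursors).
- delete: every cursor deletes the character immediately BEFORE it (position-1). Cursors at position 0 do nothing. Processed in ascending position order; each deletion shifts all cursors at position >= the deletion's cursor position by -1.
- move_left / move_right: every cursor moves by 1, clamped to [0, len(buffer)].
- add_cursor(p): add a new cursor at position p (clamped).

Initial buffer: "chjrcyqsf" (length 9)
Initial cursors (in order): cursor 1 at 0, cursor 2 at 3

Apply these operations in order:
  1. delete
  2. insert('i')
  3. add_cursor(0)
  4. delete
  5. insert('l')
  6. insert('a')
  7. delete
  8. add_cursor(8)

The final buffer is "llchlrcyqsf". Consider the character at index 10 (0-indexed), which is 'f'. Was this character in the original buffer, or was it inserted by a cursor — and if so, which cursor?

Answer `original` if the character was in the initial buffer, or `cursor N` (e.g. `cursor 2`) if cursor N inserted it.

After op 1 (delete): buffer="chrcyqsf" (len 8), cursors c1@0 c2@2, authorship ........
After op 2 (insert('i')): buffer="ichircyqsf" (len 10), cursors c1@1 c2@4, authorship 1..2......
After op 3 (add_cursor(0)): buffer="ichircyqsf" (len 10), cursors c3@0 c1@1 c2@4, authorship 1..2......
After op 4 (delete): buffer="chrcyqsf" (len 8), cursors c1@0 c3@0 c2@2, authorship ........
After op 5 (insert('l')): buffer="llchlrcyqsf" (len 11), cursors c1@2 c3@2 c2@5, authorship 13..2......
After op 6 (insert('a')): buffer="llaachlarcyqsf" (len 14), cursors c1@4 c3@4 c2@8, authorship 1313..22......
After op 7 (delete): buffer="llchlrcyqsf" (len 11), cursors c1@2 c3@2 c2@5, authorship 13..2......
After op 8 (add_cursor(8)): buffer="llchlrcyqsf" (len 11), cursors c1@2 c3@2 c2@5 c4@8, authorship 13..2......
Authorship (.=original, N=cursor N): 1 3 . . 2 . . . . . .
Index 10: author = original

Answer: original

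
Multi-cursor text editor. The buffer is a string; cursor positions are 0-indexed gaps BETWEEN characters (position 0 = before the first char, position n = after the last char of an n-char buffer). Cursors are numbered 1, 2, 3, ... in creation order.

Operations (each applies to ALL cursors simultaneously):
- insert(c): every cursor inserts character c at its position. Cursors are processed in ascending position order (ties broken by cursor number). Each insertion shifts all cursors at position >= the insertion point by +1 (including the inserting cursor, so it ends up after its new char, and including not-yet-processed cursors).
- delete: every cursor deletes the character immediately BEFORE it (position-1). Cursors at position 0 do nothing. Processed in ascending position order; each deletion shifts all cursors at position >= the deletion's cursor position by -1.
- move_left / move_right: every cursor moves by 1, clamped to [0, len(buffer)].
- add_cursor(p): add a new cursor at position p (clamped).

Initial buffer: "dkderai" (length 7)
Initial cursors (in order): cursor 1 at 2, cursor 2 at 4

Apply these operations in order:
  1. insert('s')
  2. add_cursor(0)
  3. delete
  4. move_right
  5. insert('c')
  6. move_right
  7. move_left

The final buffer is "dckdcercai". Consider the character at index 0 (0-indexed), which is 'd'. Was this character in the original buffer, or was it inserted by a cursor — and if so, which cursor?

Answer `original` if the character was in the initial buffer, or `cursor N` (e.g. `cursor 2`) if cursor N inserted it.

Answer: original

Derivation:
After op 1 (insert('s')): buffer="dksdesrai" (len 9), cursors c1@3 c2@6, authorship ..1..2...
After op 2 (add_cursor(0)): buffer="dksdesrai" (len 9), cursors c3@0 c1@3 c2@6, authorship ..1..2...
After op 3 (delete): buffer="dkderai" (len 7), cursors c3@0 c1@2 c2@4, authorship .......
After op 4 (move_right): buffer="dkderai" (len 7), cursors c3@1 c1@3 c2@5, authorship .......
After op 5 (insert('c')): buffer="dckdcercai" (len 10), cursors c3@2 c1@5 c2@8, authorship .3..1..2..
After op 6 (move_right): buffer="dckdcercai" (len 10), cursors c3@3 c1@6 c2@9, authorship .3..1..2..
After op 7 (move_left): buffer="dckdcercai" (len 10), cursors c3@2 c1@5 c2@8, authorship .3..1..2..
Authorship (.=original, N=cursor N): . 3 . . 1 . . 2 . .
Index 0: author = original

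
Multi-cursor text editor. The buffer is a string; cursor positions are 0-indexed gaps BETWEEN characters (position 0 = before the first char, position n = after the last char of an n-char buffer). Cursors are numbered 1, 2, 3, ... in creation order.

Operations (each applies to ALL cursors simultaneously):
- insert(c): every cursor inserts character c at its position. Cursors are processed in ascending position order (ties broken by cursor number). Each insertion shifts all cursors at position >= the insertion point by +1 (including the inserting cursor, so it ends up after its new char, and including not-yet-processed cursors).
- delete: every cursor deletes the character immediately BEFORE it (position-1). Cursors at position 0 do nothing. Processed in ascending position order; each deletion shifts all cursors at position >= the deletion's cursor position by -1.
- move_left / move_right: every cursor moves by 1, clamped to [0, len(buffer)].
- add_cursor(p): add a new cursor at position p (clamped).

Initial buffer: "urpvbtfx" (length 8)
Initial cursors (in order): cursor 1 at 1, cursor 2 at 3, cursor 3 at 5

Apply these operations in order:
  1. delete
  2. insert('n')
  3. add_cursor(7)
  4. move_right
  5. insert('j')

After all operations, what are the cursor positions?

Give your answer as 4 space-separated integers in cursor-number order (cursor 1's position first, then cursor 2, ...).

After op 1 (delete): buffer="rvtfx" (len 5), cursors c1@0 c2@1 c3@2, authorship .....
After op 2 (insert('n')): buffer="nrnvntfx" (len 8), cursors c1@1 c2@3 c3@5, authorship 1.2.3...
After op 3 (add_cursor(7)): buffer="nrnvntfx" (len 8), cursors c1@1 c2@3 c3@5 c4@7, authorship 1.2.3...
After op 4 (move_right): buffer="nrnvntfx" (len 8), cursors c1@2 c2@4 c3@6 c4@8, authorship 1.2.3...
After op 5 (insert('j')): buffer="nrjnvjntjfxj" (len 12), cursors c1@3 c2@6 c3@9 c4@12, authorship 1.12.23.3..4

Answer: 3 6 9 12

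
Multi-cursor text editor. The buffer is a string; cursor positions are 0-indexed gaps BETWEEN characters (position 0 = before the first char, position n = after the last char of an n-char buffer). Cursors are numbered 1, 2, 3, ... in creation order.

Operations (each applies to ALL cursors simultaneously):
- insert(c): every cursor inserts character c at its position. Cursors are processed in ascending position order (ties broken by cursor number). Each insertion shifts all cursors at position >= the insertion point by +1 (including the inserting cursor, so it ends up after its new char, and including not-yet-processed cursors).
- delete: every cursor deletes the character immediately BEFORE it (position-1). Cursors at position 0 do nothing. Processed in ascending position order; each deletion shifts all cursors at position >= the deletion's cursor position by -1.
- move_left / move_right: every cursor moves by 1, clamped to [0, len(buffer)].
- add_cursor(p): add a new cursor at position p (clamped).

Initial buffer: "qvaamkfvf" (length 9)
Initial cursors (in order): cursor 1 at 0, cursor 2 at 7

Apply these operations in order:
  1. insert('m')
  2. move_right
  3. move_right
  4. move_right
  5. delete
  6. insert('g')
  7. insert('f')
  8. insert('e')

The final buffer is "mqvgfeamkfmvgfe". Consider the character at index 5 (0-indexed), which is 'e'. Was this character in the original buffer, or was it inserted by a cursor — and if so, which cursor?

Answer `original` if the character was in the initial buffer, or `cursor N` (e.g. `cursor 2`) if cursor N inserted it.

Answer: cursor 1

Derivation:
After op 1 (insert('m')): buffer="mqvaamkfmvf" (len 11), cursors c1@1 c2@9, authorship 1.......2..
After op 2 (move_right): buffer="mqvaamkfmvf" (len 11), cursors c1@2 c2@10, authorship 1.......2..
After op 3 (move_right): buffer="mqvaamkfmvf" (len 11), cursors c1@3 c2@11, authorship 1.......2..
After op 4 (move_right): buffer="mqvaamkfmvf" (len 11), cursors c1@4 c2@11, authorship 1.......2..
After op 5 (delete): buffer="mqvamkfmv" (len 9), cursors c1@3 c2@9, authorship 1......2.
After op 6 (insert('g')): buffer="mqvgamkfmvg" (len 11), cursors c1@4 c2@11, authorship 1..1....2.2
After op 7 (insert('f')): buffer="mqvgfamkfmvgf" (len 13), cursors c1@5 c2@13, authorship 1..11....2.22
After op 8 (insert('e')): buffer="mqvgfeamkfmvgfe" (len 15), cursors c1@6 c2@15, authorship 1..111....2.222
Authorship (.=original, N=cursor N): 1 . . 1 1 1 . . . . 2 . 2 2 2
Index 5: author = 1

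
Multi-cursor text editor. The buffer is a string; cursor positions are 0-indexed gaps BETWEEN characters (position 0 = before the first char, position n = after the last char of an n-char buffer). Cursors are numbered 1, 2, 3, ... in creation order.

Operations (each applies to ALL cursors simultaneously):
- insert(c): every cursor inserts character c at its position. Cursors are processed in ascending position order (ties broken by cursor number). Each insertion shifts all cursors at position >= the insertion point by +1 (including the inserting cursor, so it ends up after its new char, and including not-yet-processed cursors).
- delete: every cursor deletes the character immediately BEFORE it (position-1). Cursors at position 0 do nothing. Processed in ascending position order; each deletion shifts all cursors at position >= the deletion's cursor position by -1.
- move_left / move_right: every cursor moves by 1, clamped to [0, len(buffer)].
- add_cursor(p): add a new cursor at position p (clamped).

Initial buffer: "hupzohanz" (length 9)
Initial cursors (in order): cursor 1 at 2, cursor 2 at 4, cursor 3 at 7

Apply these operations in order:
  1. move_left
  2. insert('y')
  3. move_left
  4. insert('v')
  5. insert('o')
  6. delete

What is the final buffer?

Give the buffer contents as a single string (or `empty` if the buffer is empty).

After op 1 (move_left): buffer="hupzohanz" (len 9), cursors c1@1 c2@3 c3@6, authorship .........
After op 2 (insert('y')): buffer="hyupyzohyanz" (len 12), cursors c1@2 c2@5 c3@9, authorship .1..2...3...
After op 3 (move_left): buffer="hyupyzohyanz" (len 12), cursors c1@1 c2@4 c3@8, authorship .1..2...3...
After op 4 (insert('v')): buffer="hvyupvyzohvyanz" (len 15), cursors c1@2 c2@6 c3@11, authorship .11..22...33...
After op 5 (insert('o')): buffer="hvoyupvoyzohvoyanz" (len 18), cursors c1@3 c2@8 c3@14, authorship .111..222...333...
After op 6 (delete): buffer="hvyupvyzohvyanz" (len 15), cursors c1@2 c2@6 c3@11, authorship .11..22...33...

Answer: hvyupvyzohvyanz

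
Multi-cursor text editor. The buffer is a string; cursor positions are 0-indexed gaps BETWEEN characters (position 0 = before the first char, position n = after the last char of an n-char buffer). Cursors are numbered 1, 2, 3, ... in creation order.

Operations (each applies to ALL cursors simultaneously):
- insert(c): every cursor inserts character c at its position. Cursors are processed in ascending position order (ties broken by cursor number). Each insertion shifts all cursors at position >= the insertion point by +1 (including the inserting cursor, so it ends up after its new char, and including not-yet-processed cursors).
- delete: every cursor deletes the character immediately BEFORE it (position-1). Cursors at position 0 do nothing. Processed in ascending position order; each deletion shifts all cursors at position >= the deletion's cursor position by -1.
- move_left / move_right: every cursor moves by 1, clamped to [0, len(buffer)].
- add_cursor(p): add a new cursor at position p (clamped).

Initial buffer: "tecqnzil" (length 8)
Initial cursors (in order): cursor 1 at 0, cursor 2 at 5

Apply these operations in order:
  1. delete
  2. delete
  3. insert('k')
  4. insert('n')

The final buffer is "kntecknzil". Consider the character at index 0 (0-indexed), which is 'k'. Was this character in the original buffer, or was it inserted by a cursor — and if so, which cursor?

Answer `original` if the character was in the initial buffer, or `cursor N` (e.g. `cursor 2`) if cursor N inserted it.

Answer: cursor 1

Derivation:
After op 1 (delete): buffer="tecqzil" (len 7), cursors c1@0 c2@4, authorship .......
After op 2 (delete): buffer="teczil" (len 6), cursors c1@0 c2@3, authorship ......
After op 3 (insert('k')): buffer="kteckzil" (len 8), cursors c1@1 c2@5, authorship 1...2...
After op 4 (insert('n')): buffer="kntecknzil" (len 10), cursors c1@2 c2@7, authorship 11...22...
Authorship (.=original, N=cursor N): 1 1 . . . 2 2 . . .
Index 0: author = 1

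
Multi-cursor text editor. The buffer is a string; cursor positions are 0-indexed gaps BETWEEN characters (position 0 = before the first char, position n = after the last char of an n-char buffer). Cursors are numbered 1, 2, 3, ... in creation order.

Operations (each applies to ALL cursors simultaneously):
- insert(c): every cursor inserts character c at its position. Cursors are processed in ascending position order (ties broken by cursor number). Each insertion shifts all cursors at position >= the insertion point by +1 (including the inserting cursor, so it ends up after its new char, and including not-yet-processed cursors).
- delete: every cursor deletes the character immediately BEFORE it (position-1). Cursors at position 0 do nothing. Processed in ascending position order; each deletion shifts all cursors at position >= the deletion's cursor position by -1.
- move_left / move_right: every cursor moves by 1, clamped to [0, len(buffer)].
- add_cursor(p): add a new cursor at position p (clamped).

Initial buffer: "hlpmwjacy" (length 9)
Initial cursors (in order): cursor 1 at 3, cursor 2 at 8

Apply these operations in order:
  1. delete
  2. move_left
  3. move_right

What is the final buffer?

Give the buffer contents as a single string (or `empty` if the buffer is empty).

After op 1 (delete): buffer="hlmwjay" (len 7), cursors c1@2 c2@6, authorship .......
After op 2 (move_left): buffer="hlmwjay" (len 7), cursors c1@1 c2@5, authorship .......
After op 3 (move_right): buffer="hlmwjay" (len 7), cursors c1@2 c2@6, authorship .......

Answer: hlmwjay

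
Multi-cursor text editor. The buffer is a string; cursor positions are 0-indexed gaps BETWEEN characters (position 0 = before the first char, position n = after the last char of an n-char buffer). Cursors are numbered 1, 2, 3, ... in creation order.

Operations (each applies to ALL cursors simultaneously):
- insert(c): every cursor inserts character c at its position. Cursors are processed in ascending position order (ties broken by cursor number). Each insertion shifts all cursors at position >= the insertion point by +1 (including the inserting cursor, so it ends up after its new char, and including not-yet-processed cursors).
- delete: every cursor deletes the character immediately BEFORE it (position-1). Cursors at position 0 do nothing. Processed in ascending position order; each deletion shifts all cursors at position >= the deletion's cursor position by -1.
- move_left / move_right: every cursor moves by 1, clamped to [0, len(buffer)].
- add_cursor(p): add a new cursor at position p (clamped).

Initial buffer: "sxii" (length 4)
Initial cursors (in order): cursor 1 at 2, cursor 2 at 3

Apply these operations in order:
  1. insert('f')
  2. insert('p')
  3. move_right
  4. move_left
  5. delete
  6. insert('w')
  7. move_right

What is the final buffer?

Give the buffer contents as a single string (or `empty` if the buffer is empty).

After op 1 (insert('f')): buffer="sxfifi" (len 6), cursors c1@3 c2@5, authorship ..1.2.
After op 2 (insert('p')): buffer="sxfpifpi" (len 8), cursors c1@4 c2@7, authorship ..11.22.
After op 3 (move_right): buffer="sxfpifpi" (len 8), cursors c1@5 c2@8, authorship ..11.22.
After op 4 (move_left): buffer="sxfpifpi" (len 8), cursors c1@4 c2@7, authorship ..11.22.
After op 5 (delete): buffer="sxfifi" (len 6), cursors c1@3 c2@5, authorship ..1.2.
After op 6 (insert('w')): buffer="sxfwifwi" (len 8), cursors c1@4 c2@7, authorship ..11.22.
After op 7 (move_right): buffer="sxfwifwi" (len 8), cursors c1@5 c2@8, authorship ..11.22.

Answer: sxfwifwi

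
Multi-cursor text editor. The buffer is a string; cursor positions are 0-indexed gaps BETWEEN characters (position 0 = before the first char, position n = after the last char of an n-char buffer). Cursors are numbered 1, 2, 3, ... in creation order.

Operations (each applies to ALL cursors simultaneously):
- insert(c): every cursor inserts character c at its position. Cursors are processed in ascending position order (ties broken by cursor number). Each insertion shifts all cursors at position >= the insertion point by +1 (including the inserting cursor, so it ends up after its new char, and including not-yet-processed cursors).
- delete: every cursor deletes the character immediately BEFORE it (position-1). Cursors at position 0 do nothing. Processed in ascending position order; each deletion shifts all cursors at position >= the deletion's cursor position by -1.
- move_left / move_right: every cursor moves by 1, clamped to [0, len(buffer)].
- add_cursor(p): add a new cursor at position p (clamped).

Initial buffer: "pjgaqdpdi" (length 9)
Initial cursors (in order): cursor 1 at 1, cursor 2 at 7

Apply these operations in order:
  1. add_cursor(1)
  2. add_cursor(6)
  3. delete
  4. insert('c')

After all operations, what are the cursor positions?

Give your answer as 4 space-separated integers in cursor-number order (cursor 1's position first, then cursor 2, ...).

After op 1 (add_cursor(1)): buffer="pjgaqdpdi" (len 9), cursors c1@1 c3@1 c2@7, authorship .........
After op 2 (add_cursor(6)): buffer="pjgaqdpdi" (len 9), cursors c1@1 c3@1 c4@6 c2@7, authorship .........
After op 3 (delete): buffer="jgaqdi" (len 6), cursors c1@0 c3@0 c2@4 c4@4, authorship ......
After op 4 (insert('c')): buffer="ccjgaqccdi" (len 10), cursors c1@2 c3@2 c2@8 c4@8, authorship 13....24..

Answer: 2 8 2 8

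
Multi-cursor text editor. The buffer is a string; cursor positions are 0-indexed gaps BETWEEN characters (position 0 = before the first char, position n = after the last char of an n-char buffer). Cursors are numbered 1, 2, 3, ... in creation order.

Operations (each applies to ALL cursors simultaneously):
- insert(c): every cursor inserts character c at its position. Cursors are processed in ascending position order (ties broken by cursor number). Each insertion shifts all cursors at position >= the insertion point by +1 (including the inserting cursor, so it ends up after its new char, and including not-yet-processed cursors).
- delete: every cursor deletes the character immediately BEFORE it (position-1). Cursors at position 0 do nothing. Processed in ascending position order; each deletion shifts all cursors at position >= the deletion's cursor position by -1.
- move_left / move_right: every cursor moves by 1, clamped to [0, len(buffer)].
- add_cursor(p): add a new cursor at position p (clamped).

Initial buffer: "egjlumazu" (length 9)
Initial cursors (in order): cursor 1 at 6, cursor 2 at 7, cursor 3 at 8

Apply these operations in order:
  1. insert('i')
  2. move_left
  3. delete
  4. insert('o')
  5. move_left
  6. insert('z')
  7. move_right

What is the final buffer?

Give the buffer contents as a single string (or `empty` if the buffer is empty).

Answer: egjluzoizoizoiu

Derivation:
After op 1 (insert('i')): buffer="egjlumiaiziu" (len 12), cursors c1@7 c2@9 c3@11, authorship ......1.2.3.
After op 2 (move_left): buffer="egjlumiaiziu" (len 12), cursors c1@6 c2@8 c3@10, authorship ......1.2.3.
After op 3 (delete): buffer="egjluiiiu" (len 9), cursors c1@5 c2@6 c3@7, authorship .....123.
After op 4 (insert('o')): buffer="egjluoioioiu" (len 12), cursors c1@6 c2@8 c3@10, authorship .....112233.
After op 5 (move_left): buffer="egjluoioioiu" (len 12), cursors c1@5 c2@7 c3@9, authorship .....112233.
After op 6 (insert('z')): buffer="egjluzoizoizoiu" (len 15), cursors c1@6 c2@9 c3@12, authorship .....111222333.
After op 7 (move_right): buffer="egjluzoizoizoiu" (len 15), cursors c1@7 c2@10 c3@13, authorship .....111222333.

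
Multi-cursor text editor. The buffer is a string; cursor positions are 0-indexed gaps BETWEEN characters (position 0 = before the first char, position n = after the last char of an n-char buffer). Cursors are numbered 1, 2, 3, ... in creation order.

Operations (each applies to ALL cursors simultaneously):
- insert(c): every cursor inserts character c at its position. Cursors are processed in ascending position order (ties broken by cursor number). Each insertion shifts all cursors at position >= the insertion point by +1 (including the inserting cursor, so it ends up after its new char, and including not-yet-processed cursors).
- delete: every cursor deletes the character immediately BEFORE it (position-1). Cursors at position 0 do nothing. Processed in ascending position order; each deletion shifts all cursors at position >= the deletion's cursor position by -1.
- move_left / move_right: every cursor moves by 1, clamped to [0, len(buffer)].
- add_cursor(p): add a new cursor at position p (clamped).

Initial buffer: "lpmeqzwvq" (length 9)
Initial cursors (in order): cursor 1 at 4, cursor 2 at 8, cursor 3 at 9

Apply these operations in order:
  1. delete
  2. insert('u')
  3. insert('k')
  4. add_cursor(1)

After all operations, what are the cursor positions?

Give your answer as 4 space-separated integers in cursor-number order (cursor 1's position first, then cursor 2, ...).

After op 1 (delete): buffer="lpmqzw" (len 6), cursors c1@3 c2@6 c3@6, authorship ......
After op 2 (insert('u')): buffer="lpmuqzwuu" (len 9), cursors c1@4 c2@9 c3@9, authorship ...1...23
After op 3 (insert('k')): buffer="lpmukqzwuukk" (len 12), cursors c1@5 c2@12 c3@12, authorship ...11...2323
After op 4 (add_cursor(1)): buffer="lpmukqzwuukk" (len 12), cursors c4@1 c1@5 c2@12 c3@12, authorship ...11...2323

Answer: 5 12 12 1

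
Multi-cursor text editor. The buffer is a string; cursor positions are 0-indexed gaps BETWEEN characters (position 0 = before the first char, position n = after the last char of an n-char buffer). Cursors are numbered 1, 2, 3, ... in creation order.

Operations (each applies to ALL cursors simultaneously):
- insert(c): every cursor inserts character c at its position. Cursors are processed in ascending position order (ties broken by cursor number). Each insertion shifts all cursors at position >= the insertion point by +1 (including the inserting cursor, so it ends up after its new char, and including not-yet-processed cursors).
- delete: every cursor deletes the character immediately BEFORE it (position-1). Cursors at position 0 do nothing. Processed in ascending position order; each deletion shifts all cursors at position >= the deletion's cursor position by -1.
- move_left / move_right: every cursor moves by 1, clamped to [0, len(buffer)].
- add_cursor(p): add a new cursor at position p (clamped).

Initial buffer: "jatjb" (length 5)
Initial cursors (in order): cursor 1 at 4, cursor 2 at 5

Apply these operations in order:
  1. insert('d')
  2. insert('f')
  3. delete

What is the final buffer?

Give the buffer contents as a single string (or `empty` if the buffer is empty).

After op 1 (insert('d')): buffer="jatjdbd" (len 7), cursors c1@5 c2@7, authorship ....1.2
After op 2 (insert('f')): buffer="jatjdfbdf" (len 9), cursors c1@6 c2@9, authorship ....11.22
After op 3 (delete): buffer="jatjdbd" (len 7), cursors c1@5 c2@7, authorship ....1.2

Answer: jatjdbd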